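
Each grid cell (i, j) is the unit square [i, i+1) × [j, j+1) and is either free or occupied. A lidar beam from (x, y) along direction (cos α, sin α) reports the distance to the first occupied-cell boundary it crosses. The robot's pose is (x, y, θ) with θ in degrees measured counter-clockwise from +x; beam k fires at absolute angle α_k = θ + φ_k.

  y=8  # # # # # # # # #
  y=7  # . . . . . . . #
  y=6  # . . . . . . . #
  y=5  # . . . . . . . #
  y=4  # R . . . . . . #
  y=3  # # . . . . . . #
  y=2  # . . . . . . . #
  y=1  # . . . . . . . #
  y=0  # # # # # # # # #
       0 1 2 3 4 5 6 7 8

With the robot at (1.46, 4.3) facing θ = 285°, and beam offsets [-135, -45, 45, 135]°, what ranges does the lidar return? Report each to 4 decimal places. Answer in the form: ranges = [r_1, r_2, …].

beam 1: φ=-135°, α=150°
  direction (-0.8660, 0.5000); cell (1,4); t to first gridline: x 0.5312, y 1.4000 (then +1.1547 / +2.0000)
    (0,4) via x @ 0.5312  # hit
  → r_1 = 0.5312
beam 2: φ=-45°, α=240°
  direction (-0.5000, -0.8660); cell (1,4); t to first gridline: x 0.9200, y 0.3464 (then +2.0000 / +1.1547)
    (1,3) via y @ 0.3464  # hit
  → r_2 = 0.3464
beam 3: φ=45°, α=330°
  direction (0.8660, -0.5000); cell (1,4); t to first gridline: x 0.6235, y 0.6000 (then +1.1547 / +2.0000)
    (1,3) via y @ 0.6000  # hit
  → r_3 = 0.6000
beam 4: φ=135°, α=60°
  direction (0.5000, 0.8660); cell (1,4); t to first gridline: x 1.0800, y 0.8083 (then +2.0000 / +1.1547)
    (1,5) via y @ 0.8083
    (2,5) via x @ 1.0800
    (2,6) via y @ 1.9630
    (3,6) via x @ 3.0800
    (3,7) via y @ 3.1177
    (3,8) via y @ 4.2724  # hit
  → r_4 = 4.2724

ranges = [0.5312, 0.3464, 0.6000, 4.2724]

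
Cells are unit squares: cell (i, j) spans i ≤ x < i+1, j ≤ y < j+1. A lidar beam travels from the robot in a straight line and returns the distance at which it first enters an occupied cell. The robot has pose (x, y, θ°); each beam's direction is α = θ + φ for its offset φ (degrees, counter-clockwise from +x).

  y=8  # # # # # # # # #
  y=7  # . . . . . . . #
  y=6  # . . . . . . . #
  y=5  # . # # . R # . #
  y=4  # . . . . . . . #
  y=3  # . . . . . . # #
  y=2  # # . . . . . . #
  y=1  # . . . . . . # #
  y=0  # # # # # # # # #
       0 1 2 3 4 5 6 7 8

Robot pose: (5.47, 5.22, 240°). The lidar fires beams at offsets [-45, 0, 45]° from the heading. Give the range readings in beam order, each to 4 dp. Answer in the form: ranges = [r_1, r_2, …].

beam 1: φ=-45°, α=195°
  dir = (cos 195°, sin 195°) = (-0.9659, -0.2588); from cell (5,5)
  next x-line at t=0.4866, next y-line at t=0.8500; Δt_x=1.0353, Δt_y=3.8637
    x: enter (4,5) at t=0.4866
    y: enter (4,4) at t=0.8500
    x: enter (3,4) at t=1.5219
    x: enter (2,4) at t=2.5571
    x: enter (1,4) at t=3.5924
    x: enter (0,4) at t=4.6277 ← occupied
  → r_1 = 4.6277
beam 2: φ=0°, α=240°
  dir = (cos 240°, sin 240°) = (-0.5000, -0.8660); from cell (5,5)
  next x-line at t=0.9400, next y-line at t=0.2540; Δt_x=2.0000, Δt_y=1.1547
    y: enter (5,4) at t=0.2540
    x: enter (4,4) at t=0.9400
    y: enter (4,3) at t=1.4087
    y: enter (4,2) at t=2.5634
    x: enter (3,2) at t=2.9400
    y: enter (3,1) at t=3.7181
    y: enter (3,0) at t=4.8728 ← occupied
  → r_2 = 4.8728
beam 3: φ=45°, α=285°
  dir = (cos 285°, sin 285°) = (0.2588, -0.9659); from cell (5,5)
  next x-line at t=2.0478, next y-line at t=0.2278; Δt_x=3.8637, Δt_y=1.0353
    y: enter (5,4) at t=0.2278
    y: enter (5,3) at t=1.2630
    x: enter (6,3) at t=2.0478
    y: enter (6,2) at t=2.2983
    y: enter (6,1) at t=3.3336
    y: enter (6,0) at t=4.3689 ← occupied
  → r_3 = 4.3689

ranges = [4.6277, 4.8728, 4.3689]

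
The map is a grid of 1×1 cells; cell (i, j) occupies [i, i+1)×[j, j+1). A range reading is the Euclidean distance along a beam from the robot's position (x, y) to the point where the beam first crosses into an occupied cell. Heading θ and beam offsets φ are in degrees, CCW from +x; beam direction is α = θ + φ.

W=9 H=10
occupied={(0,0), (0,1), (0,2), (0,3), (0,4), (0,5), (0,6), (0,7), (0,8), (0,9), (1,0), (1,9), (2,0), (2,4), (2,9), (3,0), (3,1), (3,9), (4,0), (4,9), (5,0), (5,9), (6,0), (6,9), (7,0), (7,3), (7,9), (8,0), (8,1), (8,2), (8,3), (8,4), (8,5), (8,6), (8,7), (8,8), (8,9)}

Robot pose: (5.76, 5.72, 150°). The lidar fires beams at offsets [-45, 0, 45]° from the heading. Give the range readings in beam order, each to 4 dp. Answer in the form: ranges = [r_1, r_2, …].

ranges = [3.3957, 5.4964, 2.8574]

beam 1: φ=-45°, α=105°
  d=(-0.2588,0.9659)  start (5,5)  tX=2.9364 tY=0.2899  stride 1/|dx|=3.8637 1/|dy|=1.0353
    cross y-line → (5,6), t=0.2899
    cross y-line → (5,7), t=1.3252
    cross y-line → (5,8), t=2.3604
    cross x-line → (4,8), t=2.9364
    cross y-line → (4,9), t=3.3957 (wall)
  → r_1 = 3.3957
beam 2: φ=0°, α=150°
  d=(-0.8660,0.5000)  start (5,5)  tX=0.8776 tY=0.5600  stride 1/|dx|=1.1547 1/|dy|=2.0000
    cross y-line → (5,6), t=0.5600
    cross x-line → (4,6), t=0.8776
    cross x-line → (3,6), t=2.0323
    cross y-line → (3,7), t=2.5600
    cross x-line → (2,7), t=3.1870
    cross x-line → (1,7), t=4.3417
    cross y-line → (1,8), t=4.5600
    cross x-line → (0,8), t=5.4964 (wall)
  → r_2 = 5.4964
beam 3: φ=45°, α=195°
  d=(-0.9659,-0.2588)  start (5,5)  tX=0.7868 tY=2.7819  stride 1/|dx|=1.0353 1/|dy|=3.8637
    cross x-line → (4,5), t=0.7868
    cross x-line → (3,5), t=1.8221
    cross y-line → (3,4), t=2.7819
    cross x-line → (2,4), t=2.8574 (wall)
  → r_3 = 2.8574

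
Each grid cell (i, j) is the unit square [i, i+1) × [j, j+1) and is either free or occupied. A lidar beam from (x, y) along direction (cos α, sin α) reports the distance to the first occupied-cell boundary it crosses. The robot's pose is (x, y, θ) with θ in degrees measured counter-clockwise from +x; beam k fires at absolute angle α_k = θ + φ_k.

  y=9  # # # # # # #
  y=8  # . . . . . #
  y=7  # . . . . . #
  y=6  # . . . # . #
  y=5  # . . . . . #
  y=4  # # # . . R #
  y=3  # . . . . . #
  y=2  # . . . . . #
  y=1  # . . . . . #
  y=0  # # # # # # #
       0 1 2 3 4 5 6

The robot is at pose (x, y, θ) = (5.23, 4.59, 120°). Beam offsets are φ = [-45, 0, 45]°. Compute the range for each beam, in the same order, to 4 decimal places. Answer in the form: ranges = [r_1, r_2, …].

beam 1: φ=-45°, α=75°
  d=(0.2588,0.9659)  start (5,4)  tX=2.9751 tY=0.4245  stride 1/|dx|=3.8637 1/|dy|=1.0353
    cross y-line → (5,5), t=0.4245
    cross y-line → (5,6), t=1.4597
    cross y-line → (5,7), t=2.4950
    cross x-line → (6,7), t=2.9751 (wall)
  → r_1 = 2.9751
beam 2: φ=0°, α=120°
  d=(-0.5000,0.8660)  start (5,4)  tX=0.4600 tY=0.4734  stride 1/|dx|=2.0000 1/|dy|=1.1547
    cross x-line → (4,4), t=0.4600
    cross y-line → (4,5), t=0.4734
    cross y-line → (4,6), t=1.6281 (wall)
  → r_2 = 1.6281
beam 3: φ=45°, α=165°
  d=(-0.9659,0.2588)  start (5,4)  tX=0.2381 tY=1.5841  stride 1/|dx|=1.0353 1/|dy|=3.8637
    cross x-line → (4,4), t=0.2381
    cross x-line → (3,4), t=1.2734
    cross y-line → (3,5), t=1.5841
    cross x-line → (2,5), t=2.3087
    cross x-line → (1,5), t=3.3439
    cross x-line → (0,5), t=4.3792 (wall)
  → r_3 = 4.3792

ranges = [2.9751, 1.6281, 4.3792]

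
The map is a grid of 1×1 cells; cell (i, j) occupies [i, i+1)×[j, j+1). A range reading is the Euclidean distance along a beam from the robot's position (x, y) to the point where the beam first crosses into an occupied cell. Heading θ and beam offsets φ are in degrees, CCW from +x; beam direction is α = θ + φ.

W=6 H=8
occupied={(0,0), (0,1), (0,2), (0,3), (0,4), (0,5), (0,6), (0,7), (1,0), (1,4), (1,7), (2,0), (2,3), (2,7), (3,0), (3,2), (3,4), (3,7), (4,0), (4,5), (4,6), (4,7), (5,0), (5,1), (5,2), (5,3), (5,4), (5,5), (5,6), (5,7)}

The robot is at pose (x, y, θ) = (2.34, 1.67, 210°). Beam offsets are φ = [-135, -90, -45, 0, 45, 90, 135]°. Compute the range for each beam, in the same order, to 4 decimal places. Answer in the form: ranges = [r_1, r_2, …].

beam 1: φ=-135°, α=75°
  cosα=0.2588 sinα=0.9659 | (2,1) | tMaxX 2.5500 tMaxY 0.3416 | tΔX 3.8637 tΔY 1.0353
    t=0.3416 [y] (2,2)
    t=1.3769 [y] (2,3) — stop
  → r_1 = 1.3769
beam 2: φ=-90°, α=120°
  cosα=-0.5000 sinα=0.8660 | (2,1) | tMaxX 0.6800 tMaxY 0.3811 | tΔX 2.0000 tΔY 1.1547
    t=0.3811 [y] (2,2)
    t=0.6800 [x] (1,2)
    t=1.5358 [y] (1,3)
    t=2.6800 [x] (0,3) — stop
  → r_2 = 2.6800
beam 3: φ=-45°, α=165°
  cosα=-0.9659 sinα=0.2588 | (2,1) | tMaxX 0.3520 tMaxY 1.2750 | tΔX 1.0353 tΔY 3.8637
    t=0.3520 [x] (1,1)
    t=1.2750 [y] (1,2)
    t=1.3873 [x] (0,2) — stop
  → r_3 = 1.3873
beam 4: φ=0°, α=210°
  cosα=-0.8660 sinα=-0.5000 | (2,1) | tMaxX 0.3926 tMaxY 1.3400 | tΔX 1.1547 tΔY 2.0000
    t=0.3926 [x] (1,1)
    t=1.3400 [y] (1,0) — stop
  → r_4 = 1.3400
beam 5: φ=45°, α=255°
  cosα=-0.2588 sinα=-0.9659 | (2,1) | tMaxX 1.3137 tMaxY 0.6936 | tΔX 3.8637 tΔY 1.0353
    t=0.6936 [y] (2,0) — stop
  → r_5 = 0.6936
beam 6: φ=90°, α=300°
  cosα=0.5000 sinα=-0.8660 | (2,1) | tMaxX 1.3200 tMaxY 0.7736 | tΔX 2.0000 tΔY 1.1547
    t=0.7736 [y] (2,0) — stop
  → r_6 = 0.7736
beam 7: φ=135°, α=345°
  cosα=0.9659 sinα=-0.2588 | (2,1) | tMaxX 0.6833 tMaxY 2.5887 | tΔX 1.0353 tΔY 3.8637
    t=0.6833 [x] (3,1)
    t=1.7186 [x] (4,1)
    t=2.5887 [y] (4,0) — stop
  → r_7 = 2.5887

ranges = [1.3769, 2.6800, 1.3873, 1.3400, 0.6936, 0.7736, 2.5887]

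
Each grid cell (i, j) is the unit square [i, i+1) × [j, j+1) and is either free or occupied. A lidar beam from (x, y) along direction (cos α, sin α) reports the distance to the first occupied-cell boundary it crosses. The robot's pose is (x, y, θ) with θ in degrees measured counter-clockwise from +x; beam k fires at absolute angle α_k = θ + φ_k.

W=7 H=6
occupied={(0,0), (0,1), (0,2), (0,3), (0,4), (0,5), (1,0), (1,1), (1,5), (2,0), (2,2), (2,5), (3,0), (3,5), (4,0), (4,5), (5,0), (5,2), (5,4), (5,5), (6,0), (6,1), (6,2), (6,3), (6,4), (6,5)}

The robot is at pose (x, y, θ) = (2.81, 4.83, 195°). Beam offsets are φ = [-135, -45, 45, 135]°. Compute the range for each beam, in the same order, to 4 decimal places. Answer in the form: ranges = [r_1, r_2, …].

ranges = [0.1963, 0.3400, 3.2678, 3.6600]

beam 1: φ=-135°, α=60°
  dir = (cos 60°, sin 60°) = (0.5000, 0.8660); from cell (2,4)
  next x-line at t=0.3800, next y-line at t=0.1963; Δt_x=2.0000, Δt_y=1.1547
    y: enter (2,5) at t=0.1963 ← occupied
  → r_1 = 0.1963
beam 2: φ=-45°, α=150°
  dir = (cos 150°, sin 150°) = (-0.8660, 0.5000); from cell (2,4)
  next x-line at t=0.9353, next y-line at t=0.3400; Δt_x=1.1547, Δt_y=2.0000
    y: enter (2,5) at t=0.3400 ← occupied
  → r_2 = 0.3400
beam 3: φ=45°, α=240°
  dir = (cos 240°, sin 240°) = (-0.5000, -0.8660); from cell (2,4)
  next x-line at t=1.6200, next y-line at t=0.9584; Δt_x=2.0000, Δt_y=1.1547
    y: enter (2,3) at t=0.9584
    x: enter (1,3) at t=1.6200
    y: enter (1,2) at t=2.1131
    y: enter (1,1) at t=3.2678 ← occupied
  → r_3 = 3.2678
beam 4: φ=135°, α=330°
  dir = (cos 330°, sin 330°) = (0.8660, -0.5000); from cell (2,4)
  next x-line at t=0.2194, next y-line at t=1.6600; Δt_x=1.1547, Δt_y=2.0000
    x: enter (3,4) at t=0.2194
    x: enter (4,4) at t=1.3741
    y: enter (4,3) at t=1.6600
    x: enter (5,3) at t=2.5288
    y: enter (5,2) at t=3.6600 ← occupied
  → r_4 = 3.6600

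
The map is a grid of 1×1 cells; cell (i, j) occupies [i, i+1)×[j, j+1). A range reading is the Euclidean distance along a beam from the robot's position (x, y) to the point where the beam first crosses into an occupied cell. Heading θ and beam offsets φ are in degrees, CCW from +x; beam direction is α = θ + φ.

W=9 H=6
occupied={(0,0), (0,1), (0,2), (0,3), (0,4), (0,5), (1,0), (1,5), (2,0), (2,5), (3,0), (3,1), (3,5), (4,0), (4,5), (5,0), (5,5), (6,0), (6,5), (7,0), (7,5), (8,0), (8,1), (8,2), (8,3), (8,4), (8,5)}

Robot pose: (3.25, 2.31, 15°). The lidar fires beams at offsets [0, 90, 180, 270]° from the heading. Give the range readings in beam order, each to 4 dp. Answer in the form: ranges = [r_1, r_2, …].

ranges = [4.9176, 2.7849, 2.3294, 0.3209]

beam 1: φ=0°, α=15°
  direction (0.9659, 0.2588); cell (3,2); t to first gridline: x 0.7765, y 2.6660 (then +1.0353 / +3.8637)
    (4,2) via x @ 0.7765
    (5,2) via x @ 1.8117
    (5,3) via y @ 2.6660
    (6,3) via x @ 2.8470
    (7,3) via x @ 3.8823
    (8,3) via x @ 4.9176  # hit
  → r_1 = 4.9176
beam 2: φ=90°, α=105°
  direction (-0.2588, 0.9659); cell (3,2); t to first gridline: x 0.9659, y 0.7143 (then +3.8637 / +1.0353)
    (3,3) via y @ 0.7143
    (2,3) via x @ 0.9659
    (2,4) via y @ 1.7496
    (2,5) via y @ 2.7849  # hit
  → r_2 = 2.7849
beam 3: φ=180°, α=195°
  direction (-0.9659, -0.2588); cell (3,2); t to first gridline: x 0.2588, y 1.1977 (then +1.0353 / +3.8637)
    (2,2) via x @ 0.2588
    (2,1) via y @ 1.1977
    (1,1) via x @ 1.2941
    (0,1) via x @ 2.3294  # hit
  → r_3 = 2.3294
beam 4: φ=270°, α=285°
  direction (0.2588, -0.9659); cell (3,2); t to first gridline: x 2.8978, y 0.3209 (then +3.8637 / +1.0353)
    (3,1) via y @ 0.3209  # hit
  → r_4 = 0.3209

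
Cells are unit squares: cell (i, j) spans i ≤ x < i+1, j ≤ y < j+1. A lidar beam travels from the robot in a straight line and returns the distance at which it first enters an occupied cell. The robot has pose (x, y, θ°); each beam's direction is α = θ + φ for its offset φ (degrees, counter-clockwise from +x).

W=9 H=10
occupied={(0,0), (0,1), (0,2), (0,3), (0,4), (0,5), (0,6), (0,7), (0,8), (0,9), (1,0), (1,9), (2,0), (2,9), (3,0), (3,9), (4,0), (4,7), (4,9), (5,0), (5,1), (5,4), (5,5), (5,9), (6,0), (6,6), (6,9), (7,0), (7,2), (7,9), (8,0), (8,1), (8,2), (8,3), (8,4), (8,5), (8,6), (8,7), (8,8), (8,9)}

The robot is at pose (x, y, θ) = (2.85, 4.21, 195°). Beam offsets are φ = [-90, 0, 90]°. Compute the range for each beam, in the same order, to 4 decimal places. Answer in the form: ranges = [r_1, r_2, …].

beam 1: φ=-90°, α=105°
  dir = (cos 105°, sin 105°) = (-0.2588, 0.9659); from cell (2,4)
  next x-line at t=3.2841, next y-line at t=0.8179; Δt_x=3.8637, Δt_y=1.0353
    y: enter (2,5) at t=0.8179
    y: enter (2,6) at t=1.8531
    y: enter (2,7) at t=2.8884
    x: enter (1,7) at t=3.2841
    y: enter (1,8) at t=3.9237
    y: enter (1,9) at t=4.9590 ← occupied
  → r_1 = 4.9590
beam 2: φ=0°, α=195°
  dir = (cos 195°, sin 195°) = (-0.9659, -0.2588); from cell (2,4)
  next x-line at t=0.8800, next y-line at t=0.8114; Δt_x=1.0353, Δt_y=3.8637
    y: enter (2,3) at t=0.8114
    x: enter (1,3) at t=0.8800
    x: enter (0,3) at t=1.9153 ← occupied
  → r_2 = 1.9153
beam 3: φ=90°, α=285°
  dir = (cos 285°, sin 285°) = (0.2588, -0.9659); from cell (2,4)
  next x-line at t=0.5796, next y-line at t=0.2174; Δt_x=3.8637, Δt_y=1.0353
    y: enter (2,3) at t=0.2174
    x: enter (3,3) at t=0.5796
    y: enter (3,2) at t=1.2527
    y: enter (3,1) at t=2.2880
    y: enter (3,0) at t=3.3232 ← occupied
  → r_3 = 3.3232

ranges = [4.9590, 1.9153, 3.3232]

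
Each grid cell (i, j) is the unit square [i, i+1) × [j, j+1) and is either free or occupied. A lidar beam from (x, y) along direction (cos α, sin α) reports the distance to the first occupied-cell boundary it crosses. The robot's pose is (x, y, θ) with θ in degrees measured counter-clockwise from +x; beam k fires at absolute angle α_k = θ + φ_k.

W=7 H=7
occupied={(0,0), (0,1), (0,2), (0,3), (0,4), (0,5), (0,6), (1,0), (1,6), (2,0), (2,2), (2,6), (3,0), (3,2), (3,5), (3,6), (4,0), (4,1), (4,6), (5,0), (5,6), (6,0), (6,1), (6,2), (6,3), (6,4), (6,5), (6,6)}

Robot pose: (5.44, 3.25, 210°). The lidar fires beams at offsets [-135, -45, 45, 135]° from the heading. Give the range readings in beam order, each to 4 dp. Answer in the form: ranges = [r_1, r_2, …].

ranges = [2.1637, 4.5966, 1.7000, 0.5798]

beam 1: φ=-135°, α=75°
  direction (0.2588, 0.9659); cell (5,3); t to first gridline: x 2.1637, y 0.7765 (then +3.8637 / +1.0353)
    (5,4) via y @ 0.7765
    (5,5) via y @ 1.8117
    (6,5) via x @ 2.1637  # hit
  → r_1 = 2.1637
beam 2: φ=-45°, α=165°
  direction (-0.9659, 0.2588); cell (5,3); t to first gridline: x 0.4555, y 2.8978 (then +1.0353 / +3.8637)
    (4,3) via x @ 0.4555
    (3,3) via x @ 1.4908
    (2,3) via x @ 2.5261
    (2,4) via y @ 2.8978
    (1,4) via x @ 3.5614
    (0,4) via x @ 4.5966  # hit
  → r_2 = 4.5966
beam 3: φ=45°, α=255°
  direction (-0.2588, -0.9659); cell (5,3); t to first gridline: x 1.7000, y 0.2588 (then +3.8637 / +1.0353)
    (5,2) via y @ 0.2588
    (5,1) via y @ 1.2941
    (4,1) via x @ 1.7000  # hit
  → r_3 = 1.7000
beam 4: φ=135°, α=345°
  direction (0.9659, -0.2588); cell (5,3); t to first gridline: x 0.5798, y 0.9659 (then +1.0353 / +3.8637)
    (6,3) via x @ 0.5798  # hit
  → r_4 = 0.5798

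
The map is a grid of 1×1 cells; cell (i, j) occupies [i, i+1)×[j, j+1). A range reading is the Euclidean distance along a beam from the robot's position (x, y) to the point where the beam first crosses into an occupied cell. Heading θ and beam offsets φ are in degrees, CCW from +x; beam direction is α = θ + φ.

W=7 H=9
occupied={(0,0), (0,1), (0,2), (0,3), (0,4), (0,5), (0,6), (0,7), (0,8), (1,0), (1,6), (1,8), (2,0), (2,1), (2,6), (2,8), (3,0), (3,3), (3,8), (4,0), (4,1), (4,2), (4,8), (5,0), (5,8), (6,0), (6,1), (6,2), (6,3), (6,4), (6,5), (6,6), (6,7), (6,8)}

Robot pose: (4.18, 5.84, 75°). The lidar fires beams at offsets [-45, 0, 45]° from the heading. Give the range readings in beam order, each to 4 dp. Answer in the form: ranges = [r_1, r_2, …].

beam 1: φ=-45°, α=30°
  d=(0.8660,0.5000)  start (4,5)  tX=0.9469 tY=0.3200  stride 1/|dx|=1.1547 1/|dy|=2.0000
    cross y-line → (4,6), t=0.3200
    cross x-line → (5,6), t=0.9469
    cross x-line → (6,6), t=2.1016 (wall)
  → r_1 = 2.1016
beam 2: φ=0°, α=75°
  d=(0.2588,0.9659)  start (4,5)  tX=3.1682 tY=0.1656  stride 1/|dx|=3.8637 1/|dy|=1.0353
    cross y-line → (4,6), t=0.1656
    cross y-line → (4,7), t=1.2009
    cross y-line → (4,8), t=2.2362 (wall)
  → r_2 = 2.2362
beam 3: φ=45°, α=120°
  d=(-0.5000,0.8660)  start (4,5)  tX=0.3600 tY=0.1848  stride 1/|dx|=2.0000 1/|dy|=1.1547
    cross y-line → (4,6), t=0.1848
    cross x-line → (3,6), t=0.3600
    cross y-line → (3,7), t=1.3395
    cross x-line → (2,7), t=2.3600
    cross y-line → (2,8), t=2.4942 (wall)
  → r_3 = 2.4942

ranges = [2.1016, 2.2362, 2.4942]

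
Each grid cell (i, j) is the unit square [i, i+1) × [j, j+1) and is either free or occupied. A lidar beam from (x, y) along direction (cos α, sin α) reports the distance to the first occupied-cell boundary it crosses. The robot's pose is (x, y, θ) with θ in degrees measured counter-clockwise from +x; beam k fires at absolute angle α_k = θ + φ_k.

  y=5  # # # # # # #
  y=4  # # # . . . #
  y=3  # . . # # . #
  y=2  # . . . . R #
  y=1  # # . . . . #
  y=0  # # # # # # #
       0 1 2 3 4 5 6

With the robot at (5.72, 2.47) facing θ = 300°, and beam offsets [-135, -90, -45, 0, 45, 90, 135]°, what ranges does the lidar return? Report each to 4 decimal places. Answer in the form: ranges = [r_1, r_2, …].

beam 1: φ=-135°, α=165°
  cosα=-0.9659 sinα=0.2588 | (5,2) | tMaxX 0.7454 tMaxY 2.0478 | tΔX 1.0353 tΔY 3.8637
    t=0.7454 [x] (4,2)
    t=1.7807 [x] (3,2)
    t=2.0478 [y] (3,3) — stop
  → r_1 = 2.0478
beam 2: φ=-90°, α=210°
  cosα=-0.8660 sinα=-0.5000 | (5,2) | tMaxX 0.8314 tMaxY 0.9400 | tΔX 1.1547 tΔY 2.0000
    t=0.8314 [x] (4,2)
    t=0.9400 [y] (4,1)
    t=1.9861 [x] (3,1)
    t=2.9400 [y] (3,0) — stop
  → r_2 = 2.9400
beam 3: φ=-45°, α=255°
  cosα=-0.2588 sinα=-0.9659 | (5,2) | tMaxX 2.7819 tMaxY 0.4866 | tΔX 3.8637 tΔY 1.0353
    t=0.4866 [y] (5,1)
    t=1.5219 [y] (5,0) — stop
  → r_3 = 1.5219
beam 4: φ=0°, α=300°
  cosα=0.5000 sinα=-0.8660 | (5,2) | tMaxX 0.5600 tMaxY 0.5427 | tΔX 2.0000 tΔY 1.1547
    t=0.5427 [y] (5,1)
    t=0.5600 [x] (6,1) — stop
  → r_4 = 0.5600
beam 5: φ=45°, α=345°
  cosα=0.9659 sinα=-0.2588 | (5,2) | tMaxX 0.2899 tMaxY 1.8159 | tΔX 1.0353 tΔY 3.8637
    t=0.2899 [x] (6,2) — stop
  → r_5 = 0.2899
beam 6: φ=90°, α=30°
  cosα=0.8660 sinα=0.5000 | (5,2) | tMaxX 0.3233 tMaxY 1.0600 | tΔX 1.1547 tΔY 2.0000
    t=0.3233 [x] (6,2) — stop
  → r_6 = 0.3233
beam 7: φ=135°, α=75°
  cosα=0.2588 sinα=0.9659 | (5,2) | tMaxX 1.0818 tMaxY 0.5487 | tΔX 3.8637 tΔY 1.0353
    t=0.5487 [y] (5,3)
    t=1.0818 [x] (6,3) — stop
  → r_7 = 1.0818

ranges = [2.0478, 2.9400, 1.5219, 0.5600, 0.2899, 0.3233, 1.0818]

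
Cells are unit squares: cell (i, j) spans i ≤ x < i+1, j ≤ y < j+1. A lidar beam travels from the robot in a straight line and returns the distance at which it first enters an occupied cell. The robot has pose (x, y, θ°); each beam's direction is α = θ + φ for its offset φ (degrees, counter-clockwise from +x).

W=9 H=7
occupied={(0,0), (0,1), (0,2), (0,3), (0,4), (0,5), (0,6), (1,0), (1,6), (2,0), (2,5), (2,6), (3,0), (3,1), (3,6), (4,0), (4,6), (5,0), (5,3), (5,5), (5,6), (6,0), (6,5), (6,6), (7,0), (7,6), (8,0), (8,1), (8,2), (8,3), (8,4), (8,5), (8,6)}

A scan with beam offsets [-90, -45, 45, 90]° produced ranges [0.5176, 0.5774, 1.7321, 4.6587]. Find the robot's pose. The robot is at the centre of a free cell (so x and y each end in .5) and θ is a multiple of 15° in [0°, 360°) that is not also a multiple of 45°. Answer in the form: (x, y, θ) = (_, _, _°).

The pose lattice has 30·16 = 480 candidates. Test each by forward raycasting.
  (6.5, 2.5, 60°): beam 1 = 1.7321 ≠ 0.5176 ✗
  (5.5, 2.5, 150°): beam 1 = 0.5774 ≠ 0.5176 ✗
  (1.5, 5.5, 285°): beam 2 = 1.0000 ≠ 0.5774 ✗
  …
  (6.5, 1.5, 345°): r_1=0.5176, r_2=0.5774, r_3=1.7321, r_4=4.6587 — all match ✓
No second candidate reproduces the full scan.

(x, y, θ) = (6.5, 1.5, 345°)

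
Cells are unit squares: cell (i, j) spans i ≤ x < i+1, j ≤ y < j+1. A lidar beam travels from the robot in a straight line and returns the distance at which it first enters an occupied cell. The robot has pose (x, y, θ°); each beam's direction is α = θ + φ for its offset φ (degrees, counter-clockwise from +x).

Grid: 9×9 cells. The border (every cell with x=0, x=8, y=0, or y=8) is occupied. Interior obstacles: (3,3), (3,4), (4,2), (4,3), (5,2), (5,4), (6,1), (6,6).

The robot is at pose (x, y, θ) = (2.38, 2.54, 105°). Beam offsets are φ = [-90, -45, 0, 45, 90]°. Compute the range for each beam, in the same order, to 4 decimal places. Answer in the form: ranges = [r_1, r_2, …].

beam 1: φ=-90°, α=15°
  dir = (cos 15°, sin 15°) = (0.9659, 0.2588); from cell (2,2)
  next x-line at t=0.6419, next y-line at t=1.7773; Δt_x=1.0353, Δt_y=3.8637
    x: enter (3,2) at t=0.6419
    x: enter (4,2) at t=1.6771 ← occupied
  → r_1 = 1.6771
beam 2: φ=-45°, α=60°
  dir = (cos 60°, sin 60°) = (0.5000, 0.8660); from cell (2,2)
  next x-line at t=1.2400, next y-line at t=0.5312; Δt_x=2.0000, Δt_y=1.1547
    y: enter (2,3) at t=0.5312
    x: enter (3,3) at t=1.2400 ← occupied
  → r_2 = 1.2400
beam 3: φ=0°, α=105°
  dir = (cos 105°, sin 105°) = (-0.2588, 0.9659); from cell (2,2)
  next x-line at t=1.4682, next y-line at t=0.4762; Δt_x=3.8637, Δt_y=1.0353
    y: enter (2,3) at t=0.4762
    x: enter (1,3) at t=1.4682
    y: enter (1,4) at t=1.5115
    y: enter (1,5) at t=2.5468
    y: enter (1,6) at t=3.5821
    y: enter (1,7) at t=4.6173
    x: enter (0,7) at t=5.3319 ← occupied
  → r_3 = 5.3319
beam 4: φ=45°, α=150°
  dir = (cos 150°, sin 150°) = (-0.8660, 0.5000); from cell (2,2)
  next x-line at t=0.4388, next y-line at t=0.9200; Δt_x=1.1547, Δt_y=2.0000
    x: enter (1,2) at t=0.4388
    y: enter (1,3) at t=0.9200
    x: enter (0,3) at t=1.5935 ← occupied
  → r_4 = 1.5935
beam 5: φ=90°, α=195°
  dir = (cos 195°, sin 195°) = (-0.9659, -0.2588); from cell (2,2)
  next x-line at t=0.3934, next y-line at t=2.0864; Δt_x=1.0353, Δt_y=3.8637
    x: enter (1,2) at t=0.3934
    x: enter (0,2) at t=1.4287 ← occupied
  → r_5 = 1.4287

ranges = [1.6771, 1.2400, 5.3319, 1.5935, 1.4287]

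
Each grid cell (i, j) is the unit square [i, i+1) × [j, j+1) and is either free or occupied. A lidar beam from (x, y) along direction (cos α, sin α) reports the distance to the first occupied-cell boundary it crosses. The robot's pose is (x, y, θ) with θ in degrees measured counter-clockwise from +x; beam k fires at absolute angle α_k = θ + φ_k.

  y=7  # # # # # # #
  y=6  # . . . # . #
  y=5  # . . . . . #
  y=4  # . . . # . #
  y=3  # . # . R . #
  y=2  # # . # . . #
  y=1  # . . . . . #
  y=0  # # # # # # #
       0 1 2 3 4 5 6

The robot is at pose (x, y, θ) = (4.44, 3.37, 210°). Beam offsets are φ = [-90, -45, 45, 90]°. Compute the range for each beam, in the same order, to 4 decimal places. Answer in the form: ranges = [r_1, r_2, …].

beam 1: φ=-90°, α=120°
  dir = (cos 120°, sin 120°) = (-0.5000, 0.8660); from cell (4,3)
  next x-line at t=0.8800, next y-line at t=0.7275; Δt_x=2.0000, Δt_y=1.1547
    y: enter (4,4) at t=0.7275 ← occupied
  → r_1 = 0.7275
beam 2: φ=-45°, α=165°
  dir = (cos 165°, sin 165°) = (-0.9659, 0.2588); from cell (4,3)
  next x-line at t=0.4555, next y-line at t=2.4341; Δt_x=1.0353, Δt_y=3.8637
    x: enter (3,3) at t=0.4555
    x: enter (2,3) at t=1.4908 ← occupied
  → r_2 = 1.4908
beam 3: φ=45°, α=255°
  dir = (cos 255°, sin 255°) = (-0.2588, -0.9659); from cell (4,3)
  next x-line at t=1.7000, next y-line at t=0.3831; Δt_x=3.8637, Δt_y=1.0353
    y: enter (4,2) at t=0.3831
    y: enter (4,1) at t=1.4183
    x: enter (3,1) at t=1.7000
    y: enter (3,0) at t=2.4536 ← occupied
  → r_3 = 2.4536
beam 4: φ=90°, α=300°
  dir = (cos 300°, sin 300°) = (0.5000, -0.8660); from cell (4,3)
  next x-line at t=1.1200, next y-line at t=0.4272; Δt_x=2.0000, Δt_y=1.1547
    y: enter (4,2) at t=0.4272
    x: enter (5,2) at t=1.1200
    y: enter (5,1) at t=1.5819
    y: enter (5,0) at t=2.7366 ← occupied
  → r_4 = 2.7366

ranges = [0.7275, 1.4908, 2.4536, 2.7366]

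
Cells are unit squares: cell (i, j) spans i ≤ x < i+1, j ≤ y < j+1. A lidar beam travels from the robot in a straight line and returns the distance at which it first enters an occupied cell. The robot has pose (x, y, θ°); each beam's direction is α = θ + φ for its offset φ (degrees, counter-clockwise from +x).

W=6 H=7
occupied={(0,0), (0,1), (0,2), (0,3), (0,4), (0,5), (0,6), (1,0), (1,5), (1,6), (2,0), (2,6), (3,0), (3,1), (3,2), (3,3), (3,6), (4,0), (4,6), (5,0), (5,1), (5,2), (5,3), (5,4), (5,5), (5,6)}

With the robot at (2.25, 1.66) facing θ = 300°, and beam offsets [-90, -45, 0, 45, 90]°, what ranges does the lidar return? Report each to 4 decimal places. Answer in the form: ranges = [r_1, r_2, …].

beam 1: φ=-90°, α=210°
  d=(-0.8660,-0.5000)  start (2,1)  tX=0.2887 tY=1.3200  stride 1/|dx|=1.1547 1/|dy|=2.0000
    cross x-line → (1,1), t=0.2887
    cross y-line → (1,0), t=1.3200 (wall)
  → r_1 = 1.3200
beam 2: φ=-45°, α=255°
  d=(-0.2588,-0.9659)  start (2,1)  tX=0.9659 tY=0.6833  stride 1/|dx|=3.8637 1/|dy|=1.0353
    cross y-line → (2,0), t=0.6833 (wall)
  → r_2 = 0.6833
beam 3: φ=0°, α=300°
  d=(0.5000,-0.8660)  start (2,1)  tX=1.5000 tY=0.7621  stride 1/|dx|=2.0000 1/|dy|=1.1547
    cross y-line → (2,0), t=0.7621 (wall)
  → r_3 = 0.7621
beam 4: φ=45°, α=345°
  d=(0.9659,-0.2588)  start (2,1)  tX=0.7765 tY=2.5500  stride 1/|dx|=1.0353 1/|dy|=3.8637
    cross x-line → (3,1), t=0.7765 (wall)
  → r_4 = 0.7765
beam 5: φ=90°, α=30°
  d=(0.8660,0.5000)  start (2,1)  tX=0.8660 tY=0.6800  stride 1/|dx|=1.1547 1/|dy|=2.0000
    cross y-line → (2,2), t=0.6800
    cross x-line → (3,2), t=0.8660 (wall)
  → r_5 = 0.8660

ranges = [1.3200, 0.6833, 0.7621, 0.7765, 0.8660]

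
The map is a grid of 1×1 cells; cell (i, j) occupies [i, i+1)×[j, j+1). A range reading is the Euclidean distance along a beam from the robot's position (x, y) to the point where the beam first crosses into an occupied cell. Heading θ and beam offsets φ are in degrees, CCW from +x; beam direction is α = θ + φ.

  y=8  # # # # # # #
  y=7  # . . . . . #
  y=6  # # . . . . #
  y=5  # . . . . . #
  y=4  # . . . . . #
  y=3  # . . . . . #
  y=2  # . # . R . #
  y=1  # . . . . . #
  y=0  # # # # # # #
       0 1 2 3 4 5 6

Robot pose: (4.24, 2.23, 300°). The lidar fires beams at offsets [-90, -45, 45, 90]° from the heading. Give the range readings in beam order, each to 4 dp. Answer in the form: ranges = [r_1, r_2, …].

beam 1: φ=-90°, α=210°
  d=(-0.8660,-0.5000)  start (4,2)  tX=0.2771 tY=0.4600  stride 1/|dx|=1.1547 1/|dy|=2.0000
    cross x-line → (3,2), t=0.2771
    cross y-line → (3,1), t=0.4600
    cross x-line → (2,1), t=1.4318
    cross y-line → (2,0), t=2.4600 (wall)
  → r_1 = 2.4600
beam 2: φ=-45°, α=255°
  d=(-0.2588,-0.9659)  start (4,2)  tX=0.9273 tY=0.2381  stride 1/|dx|=3.8637 1/|dy|=1.0353
    cross y-line → (4,1), t=0.2381
    cross x-line → (3,1), t=0.9273
    cross y-line → (3,0), t=1.2734 (wall)
  → r_2 = 1.2734
beam 3: φ=45°, α=345°
  d=(0.9659,-0.2588)  start (4,2)  tX=0.7868 tY=0.8887  stride 1/|dx|=1.0353 1/|dy|=3.8637
    cross x-line → (5,2), t=0.7868
    cross y-line → (5,1), t=0.8887
    cross x-line → (6,1), t=1.8221 (wall)
  → r_3 = 1.8221
beam 4: φ=90°, α=30°
  d=(0.8660,0.5000)  start (4,2)  tX=0.8776 tY=1.5400  stride 1/|dx|=1.1547 1/|dy|=2.0000
    cross x-line → (5,2), t=0.8776
    cross y-line → (5,3), t=1.5400
    cross x-line → (6,3), t=2.0323 (wall)
  → r_4 = 2.0323

ranges = [2.4600, 1.2734, 1.8221, 2.0323]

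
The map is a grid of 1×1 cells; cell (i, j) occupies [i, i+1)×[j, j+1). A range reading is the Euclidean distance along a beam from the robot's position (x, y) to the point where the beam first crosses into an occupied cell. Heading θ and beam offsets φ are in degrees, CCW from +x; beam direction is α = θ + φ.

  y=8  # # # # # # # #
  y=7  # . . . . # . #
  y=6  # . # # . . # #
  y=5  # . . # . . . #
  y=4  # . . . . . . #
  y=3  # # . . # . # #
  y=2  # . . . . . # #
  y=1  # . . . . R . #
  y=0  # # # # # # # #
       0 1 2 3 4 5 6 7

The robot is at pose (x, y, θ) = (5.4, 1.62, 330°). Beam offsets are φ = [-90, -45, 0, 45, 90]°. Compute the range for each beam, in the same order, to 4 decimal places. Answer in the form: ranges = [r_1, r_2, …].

ranges = [0.7159, 0.6419, 1.2400, 1.4682, 1.2000]

beam 1: φ=-90°, α=240°
  d=(-0.5000,-0.8660)  start (5,1)  tX=0.8000 tY=0.7159  stride 1/|dx|=2.0000 1/|dy|=1.1547
    cross y-line → (5,0), t=0.7159 (wall)
  → r_1 = 0.7159
beam 2: φ=-45°, α=285°
  d=(0.2588,-0.9659)  start (5,1)  tX=2.3182 tY=0.6419  stride 1/|dx|=3.8637 1/|dy|=1.0353
    cross y-line → (5,0), t=0.6419 (wall)
  → r_2 = 0.6419
beam 3: φ=0°, α=330°
  d=(0.8660,-0.5000)  start (5,1)  tX=0.6928 tY=1.2400  stride 1/|dx|=1.1547 1/|dy|=2.0000
    cross x-line → (6,1), t=0.6928
    cross y-line → (6,0), t=1.2400 (wall)
  → r_3 = 1.2400
beam 4: φ=45°, α=15°
  d=(0.9659,0.2588)  start (5,1)  tX=0.6212 tY=1.4682  stride 1/|dx|=1.0353 1/|dy|=3.8637
    cross x-line → (6,1), t=0.6212
    cross y-line → (6,2), t=1.4682 (wall)
  → r_4 = 1.4682
beam 5: φ=90°, α=60°
  d=(0.5000,0.8660)  start (5,1)  tX=1.2000 tY=0.4388  stride 1/|dx|=2.0000 1/|dy|=1.1547
    cross y-line → (5,2), t=0.4388
    cross x-line → (6,2), t=1.2000 (wall)
  → r_5 = 1.2000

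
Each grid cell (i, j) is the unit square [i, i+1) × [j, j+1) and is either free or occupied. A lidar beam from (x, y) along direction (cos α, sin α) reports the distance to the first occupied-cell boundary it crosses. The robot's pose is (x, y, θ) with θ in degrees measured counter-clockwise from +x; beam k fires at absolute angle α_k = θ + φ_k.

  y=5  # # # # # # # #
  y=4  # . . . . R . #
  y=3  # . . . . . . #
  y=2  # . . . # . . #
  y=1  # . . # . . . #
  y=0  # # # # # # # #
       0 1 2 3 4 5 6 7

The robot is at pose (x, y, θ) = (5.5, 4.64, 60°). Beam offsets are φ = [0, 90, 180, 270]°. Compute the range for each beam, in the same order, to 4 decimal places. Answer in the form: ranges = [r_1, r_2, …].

beam 1: φ=0°, α=60°
  direction (0.5000, 0.8660); cell (5,4); t to first gridline: x 1.0000, y 0.4157 (then +2.0000 / +1.1547)
    (5,5) via y @ 0.4157  # hit
  → r_1 = 0.4157
beam 2: φ=90°, α=150°
  direction (-0.8660, 0.5000); cell (5,4); t to first gridline: x 0.5774, y 0.7200 (then +1.1547 / +2.0000)
    (4,4) via x @ 0.5774
    (4,5) via y @ 0.7200  # hit
  → r_2 = 0.7200
beam 3: φ=180°, α=240°
  direction (-0.5000, -0.8660); cell (5,4); t to first gridline: x 1.0000, y 0.7390 (then +2.0000 / +1.1547)
    (5,3) via y @ 0.7390
    (4,3) via x @ 1.0000
    (4,2) via y @ 1.8937  # hit
  → r_3 = 1.8937
beam 4: φ=270°, α=330°
  direction (0.8660, -0.5000); cell (5,4); t to first gridline: x 0.5774, y 1.2800 (then +1.1547 / +2.0000)
    (6,4) via x @ 0.5774
    (6,3) via y @ 1.2800
    (7,3) via x @ 1.7321  # hit
  → r_4 = 1.7321

ranges = [0.4157, 0.7200, 1.8937, 1.7321]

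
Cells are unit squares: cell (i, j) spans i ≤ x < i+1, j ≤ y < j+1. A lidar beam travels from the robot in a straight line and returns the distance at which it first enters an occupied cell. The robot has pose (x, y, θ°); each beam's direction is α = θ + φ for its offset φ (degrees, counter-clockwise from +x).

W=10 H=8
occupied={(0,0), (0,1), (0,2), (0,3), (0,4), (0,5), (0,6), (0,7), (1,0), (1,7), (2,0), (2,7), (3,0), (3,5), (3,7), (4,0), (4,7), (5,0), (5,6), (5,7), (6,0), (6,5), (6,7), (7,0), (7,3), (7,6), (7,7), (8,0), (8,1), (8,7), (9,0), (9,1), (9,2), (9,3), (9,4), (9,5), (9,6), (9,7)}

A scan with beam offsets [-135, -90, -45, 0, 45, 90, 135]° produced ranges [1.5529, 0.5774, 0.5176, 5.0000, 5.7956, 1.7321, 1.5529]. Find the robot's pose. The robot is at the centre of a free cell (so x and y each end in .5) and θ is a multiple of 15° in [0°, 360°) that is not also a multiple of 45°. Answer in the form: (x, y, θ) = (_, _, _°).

Enumerate (i+0.5, j+0.5, θ) over the 42 free cells and 16 admissible headings. For each, cast all 7 beams and compare to the given ranges.
  (3.5, 4.5, 150°): beam 1 = 2.5882 ≠ 1.5529 ✗
  (3.5, 4.5, 165°): beam 1 = 2.8868 ≠ 1.5529 ✗
  (3.5, 2.5, 120°): beam 1 = 4.6587 ≠ 1.5529 ✗
  (4.5, 1.5, 285°): beam 1 = 4.0415 ≠ 1.5529 ✗
  …
  (7.5, 2.5, 150°): r_1=1.5529, r_2=0.5774, r_3=0.5176, r_4=5.0000, r_5=5.7956, r_6=1.7321, r_7=1.5529 — all match ✓
Only this pose fits every beam.

(x, y, θ) = (7.5, 2.5, 150°)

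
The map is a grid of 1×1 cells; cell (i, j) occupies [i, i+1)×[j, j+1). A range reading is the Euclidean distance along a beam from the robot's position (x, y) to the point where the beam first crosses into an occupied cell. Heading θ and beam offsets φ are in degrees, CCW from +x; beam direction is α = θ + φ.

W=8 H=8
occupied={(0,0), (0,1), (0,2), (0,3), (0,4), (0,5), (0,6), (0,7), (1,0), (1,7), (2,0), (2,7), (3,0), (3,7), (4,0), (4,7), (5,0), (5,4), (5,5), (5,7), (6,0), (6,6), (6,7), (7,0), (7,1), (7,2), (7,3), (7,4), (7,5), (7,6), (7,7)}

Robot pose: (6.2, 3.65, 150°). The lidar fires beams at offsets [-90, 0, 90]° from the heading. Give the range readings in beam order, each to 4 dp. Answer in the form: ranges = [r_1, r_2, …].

ranges = [1.6000, 0.7000, 3.0600]

beam 1: φ=-90°, α=60°
  dir = (cos 60°, sin 60°) = (0.5000, 0.8660); from cell (6,3)
  next x-line at t=1.6000, next y-line at t=0.4041; Δt_x=2.0000, Δt_y=1.1547
    y: enter (6,4) at t=0.4041
    y: enter (6,5) at t=1.5588
    x: enter (7,5) at t=1.6000 ← occupied
  → r_1 = 1.6000
beam 2: φ=0°, α=150°
  dir = (cos 150°, sin 150°) = (-0.8660, 0.5000); from cell (6,3)
  next x-line at t=0.2309, next y-line at t=0.7000; Δt_x=1.1547, Δt_y=2.0000
    x: enter (5,3) at t=0.2309
    y: enter (5,4) at t=0.7000 ← occupied
  → r_2 = 0.7000
beam 3: φ=90°, α=240°
  dir = (cos 240°, sin 240°) = (-0.5000, -0.8660); from cell (6,3)
  next x-line at t=0.4000, next y-line at t=0.7506; Δt_x=2.0000, Δt_y=1.1547
    x: enter (5,3) at t=0.4000
    y: enter (5,2) at t=0.7506
    y: enter (5,1) at t=1.9053
    x: enter (4,1) at t=2.4000
    y: enter (4,0) at t=3.0600 ← occupied
  → r_3 = 3.0600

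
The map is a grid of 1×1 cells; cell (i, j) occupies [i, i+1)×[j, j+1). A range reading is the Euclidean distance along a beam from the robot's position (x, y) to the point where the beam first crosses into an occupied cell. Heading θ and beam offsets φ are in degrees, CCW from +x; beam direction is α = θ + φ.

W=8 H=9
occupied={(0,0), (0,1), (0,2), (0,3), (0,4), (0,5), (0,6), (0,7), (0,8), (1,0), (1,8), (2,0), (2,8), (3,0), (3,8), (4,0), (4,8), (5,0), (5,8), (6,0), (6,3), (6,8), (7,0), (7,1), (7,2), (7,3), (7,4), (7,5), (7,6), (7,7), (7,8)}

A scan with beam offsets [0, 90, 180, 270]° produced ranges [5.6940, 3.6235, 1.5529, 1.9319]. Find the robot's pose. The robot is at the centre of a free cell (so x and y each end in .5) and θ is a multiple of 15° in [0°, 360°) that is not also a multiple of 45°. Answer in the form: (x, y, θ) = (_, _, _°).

Enumerate (i+0.5, j+0.5, θ) over the 41 free cells and 16 admissible headings. For each, cast all 4 beams and compare to the given ranges.
  (6.5, 6.5, 105°): beam 1 = 1.5529 ≠ 5.6940 ✗
  (5.5, 1.5, 165°): beam 1 = 4.6587 ≠ 5.6940 ✗
  (6.5, 6.5, 330°): beam 1 = 0.5774 ≠ 5.6940 ✗
  …
  (4.5, 2.5, 105°): r_1=5.6940, r_2=3.6235, r_3=1.5529, r_4=1.9319 — all match ✓
No second candidate reproduces the full scan.

(x, y, θ) = (4.5, 2.5, 105°)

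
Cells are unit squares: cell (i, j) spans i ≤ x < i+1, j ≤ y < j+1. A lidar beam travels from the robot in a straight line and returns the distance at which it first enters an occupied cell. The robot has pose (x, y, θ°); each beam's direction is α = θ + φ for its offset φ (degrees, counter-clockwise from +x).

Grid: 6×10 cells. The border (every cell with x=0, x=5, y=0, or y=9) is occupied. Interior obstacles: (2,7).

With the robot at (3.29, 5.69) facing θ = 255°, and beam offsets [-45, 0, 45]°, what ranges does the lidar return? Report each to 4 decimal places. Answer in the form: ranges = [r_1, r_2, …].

beam 1: φ=-45°, α=210°
  direction (-0.8660, -0.5000); cell (3,5); t to first gridline: x 0.3349, y 1.3800 (then +1.1547 / +2.0000)
    (2,5) via x @ 0.3349
    (2,4) via y @ 1.3800
    (1,4) via x @ 1.4896
    (0,4) via x @ 2.6443  # hit
  → r_1 = 2.6443
beam 2: φ=0°, α=255°
  direction (-0.2588, -0.9659); cell (3,5); t to first gridline: x 1.1205, y 0.7143 (then +3.8637 / +1.0353)
    (3,4) via y @ 0.7143
    (2,4) via x @ 1.1205
    (2,3) via y @ 1.7496
    (2,2) via y @ 2.7849
    (2,1) via y @ 3.8202
    (2,0) via y @ 4.8554  # hit
  → r_2 = 4.8554
beam 3: φ=45°, α=300°
  direction (0.5000, -0.8660); cell (3,5); t to first gridline: x 1.4200, y 0.7967 (then +2.0000 / +1.1547)
    (3,4) via y @ 0.7967
    (4,4) via x @ 1.4200
    (4,3) via y @ 1.9514
    (4,2) via y @ 3.1061
    (5,2) via x @ 3.4200  # hit
  → r_3 = 3.4200

ranges = [2.6443, 4.8554, 3.4200]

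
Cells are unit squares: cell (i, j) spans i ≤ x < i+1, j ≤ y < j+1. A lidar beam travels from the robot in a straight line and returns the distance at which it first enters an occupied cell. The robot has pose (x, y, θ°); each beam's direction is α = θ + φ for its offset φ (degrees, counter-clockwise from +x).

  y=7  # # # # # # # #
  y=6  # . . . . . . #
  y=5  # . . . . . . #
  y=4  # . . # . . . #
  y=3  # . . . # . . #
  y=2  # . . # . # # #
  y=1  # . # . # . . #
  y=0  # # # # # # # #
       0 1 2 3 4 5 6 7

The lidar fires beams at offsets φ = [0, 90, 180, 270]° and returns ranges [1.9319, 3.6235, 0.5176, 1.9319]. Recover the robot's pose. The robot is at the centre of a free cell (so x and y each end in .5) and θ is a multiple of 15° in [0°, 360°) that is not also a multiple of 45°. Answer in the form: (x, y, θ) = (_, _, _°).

(x, y, θ) = (1.5, 3.5, 345°)

Enumerate (i+0.5, j+0.5, θ) over the 29 free cells and 16 admissible headings. For each, cast all 4 beams and compare to the given ranges.
  (6.5, 6.5, 345°): beam 1 = 0.5176 ≠ 1.9319 ✗
  (2.5, 5.5, 60°): beam 1 = 1.7321 ≠ 1.9319 ✗
  (2.5, 4.5, 30°): beam 1 = 0.5774 ≠ 1.9319 ✗
  (6.5, 1.5, 165°): beam 1 = 1.5529 ≠ 1.9319 ✗
  …
  (1.5, 3.5, 345°): r_1=1.9319, r_2=3.6235, r_3=0.5176, r_4=1.9319 — all match ✓
No second candidate reproduces the full scan.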